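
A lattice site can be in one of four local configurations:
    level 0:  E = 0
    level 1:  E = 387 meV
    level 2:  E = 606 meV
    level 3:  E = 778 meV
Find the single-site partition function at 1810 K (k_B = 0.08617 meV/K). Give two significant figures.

Z = 1.1

k_BT = 0.08617 × 1810 K = 156.0 meV.
Eᵢ/kT = 0, 2.481, 3.885, 4.987.
Z = Σ e^(−Eᵢ/kT) = e^(−0) + e^(−2.481) + e^(−3.885) + e^(−4.987) = 1.000 + 0.08366 + 0.02055 + 0.006826 = 1.111.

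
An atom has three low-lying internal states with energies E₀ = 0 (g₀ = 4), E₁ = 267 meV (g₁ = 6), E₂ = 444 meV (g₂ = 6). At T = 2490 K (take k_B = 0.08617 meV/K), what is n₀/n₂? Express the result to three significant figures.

k_BT = 0.08617 × 2490 K = 214.56 meV.
n₀/n₂ = (g₀/g₂) exp[−(E₀−E₂)/kT] = (4/6) × exp(−(-444 meV)/(214.56 meV)) = (4/6) × exp(2.0694) = 5.28.

5.28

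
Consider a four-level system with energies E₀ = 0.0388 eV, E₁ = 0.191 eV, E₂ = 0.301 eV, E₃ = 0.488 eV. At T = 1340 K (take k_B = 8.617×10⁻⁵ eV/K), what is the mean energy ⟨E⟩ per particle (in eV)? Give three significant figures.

k_BT = 8.617×10⁻⁵ × 1340 K = 0.11547 eV.
Eᵢ/kT = 0.33602, 1.6541, 2.6067, 4.2262.
Z = Σ e^(−Eᵢ/kT) = e^(−0.33602) + e^(−1.6541) + e^(−2.6067) + e^(−4.2262) = 0.71461 + 0.19126 + 0.073778 + 0.014608 = 0.99426.
⟨E⟩ = Σ Eᵢ e^(−Eᵢ/kT) / Z = (0.0388·0.71461 + 0.191·0.19126 + 0.301·0.073778 + 0.488·0.014608) / 0.99426 = 0.0941 eV.

0.0941 eV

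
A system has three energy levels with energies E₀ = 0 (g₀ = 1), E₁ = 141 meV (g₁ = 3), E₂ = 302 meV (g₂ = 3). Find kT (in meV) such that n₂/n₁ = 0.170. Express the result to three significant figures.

n₂/n₁ = (g₂/g₁) exp[−(E₂−E₁)/kT] = 0.170.
⇒ (E₂−E₁)/kT = ln((3/3)/0.170) = ln(5.8824) = 1.7720.
kT = 161 meV / 1.7720 = 90.9 meV.

90.9 meV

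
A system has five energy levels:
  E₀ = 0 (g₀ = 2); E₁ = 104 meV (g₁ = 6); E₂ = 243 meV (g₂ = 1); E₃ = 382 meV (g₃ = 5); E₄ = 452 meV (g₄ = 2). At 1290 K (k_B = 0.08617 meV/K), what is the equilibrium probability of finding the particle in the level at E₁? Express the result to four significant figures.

k_BT = 0.08617 × 1290 K = 111.159 meV.
Eᵢ/kT = 0, 0.935597, 2.18606, 3.43652, 4.06625.
Z = Σ gᵢe^(−Eᵢ/kT) = 2·e^(−0) + 6·e^(−0.935597) + 1·e^(−2.18606) + 5·e^(−3.43652) + 2·e^(−4.06625) = 2.00000 + 2.35411 + 0.112359 + 0.160882 + 0.0342831 = 4.66163.
P₁ = g₁ e^(−E₁/kT) / Z = 2.35411/4.66163 = 0.5050.

0.5050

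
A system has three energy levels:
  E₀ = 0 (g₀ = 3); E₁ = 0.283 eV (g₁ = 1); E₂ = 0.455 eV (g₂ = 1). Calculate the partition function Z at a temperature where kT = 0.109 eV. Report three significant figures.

Z = 3.09

Eᵢ/kT = 0, 2.5963, 4.1743.
Z = Σ gᵢe^(−Eᵢ/kT) = 3·e^(−0) + 1·e^(−2.5963) + 1·e^(−4.1743) = 3.0000 + 0.074549 + 0.015386 = 3.0899.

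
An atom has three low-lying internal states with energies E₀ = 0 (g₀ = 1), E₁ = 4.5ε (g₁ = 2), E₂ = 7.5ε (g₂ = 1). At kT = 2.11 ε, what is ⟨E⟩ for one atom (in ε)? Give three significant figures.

Eᵢ/kT = 0, 2.1327, 3.5545.
Z = Σ gᵢe^(−Eᵢ/kT) = 1·e^(−0) + 2·e^(−2.1327) + 1·e^(−3.5545) = 1.0000 + 0.23703 + 0.028596 = 1.2656.
⟨E⟩ = Σ Eᵢ gᵢe^(−Eᵢ/kT) / Z = (0·1.0000 + 4.5·0.23703 + 7.5·0.028596) / 1.2656 = 1.01 ε.

1.01 ε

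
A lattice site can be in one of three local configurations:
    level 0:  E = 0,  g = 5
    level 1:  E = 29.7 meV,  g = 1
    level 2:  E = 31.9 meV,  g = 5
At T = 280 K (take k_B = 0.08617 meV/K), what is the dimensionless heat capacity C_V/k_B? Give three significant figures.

k_BT = 0.08617 × 280 K = 24.128 meV.
Eᵢ/kT = 0, 1.2309, 1.3221.
Z = Σ gᵢe^(−Eᵢ/kT) = 5·e^(−0) + 1·e^(−1.2309) + 5·e^(−1.3221) = 5.0000 + 0.29203 + 1.3329 = 6.6249.
⟨E⟩ = 7.7273 meV, ⟨E²⟩ = 243.62 meV².
C_V/k_B = (⟨E²⟩ − ⟨E⟩²)/(kT)² = (243.62 − 59.711)/582.16 = 0.316.

0.316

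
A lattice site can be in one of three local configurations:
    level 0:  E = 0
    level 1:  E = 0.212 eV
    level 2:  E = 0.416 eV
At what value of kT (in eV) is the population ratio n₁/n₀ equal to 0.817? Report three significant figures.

1.05 eV

n₁/n₀ = exp[−(E₁−E₀)/kT] = 0.817.
⇒ (E₁−E₀)/kT = ln(1/0.817) = ln(1.2240) = 0.20212.
kT = 0.212 eV / 0.20212 = 1.05 eV.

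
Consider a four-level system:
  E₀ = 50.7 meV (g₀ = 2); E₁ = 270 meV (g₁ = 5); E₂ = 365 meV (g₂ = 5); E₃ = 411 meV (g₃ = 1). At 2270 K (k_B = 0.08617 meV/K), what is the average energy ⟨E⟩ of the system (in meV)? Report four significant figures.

203.0 meV

k_BT = 0.08617 × 2270 K = 195.606 meV.
Eᵢ/kT = 0.259195, 1.38033, 1.86600, 2.10116.
Z = Σ gᵢe^(−Eᵢ/kT) = 2·e^(−0.259195) + 5·e^(−1.38033) + 5·e^(−1.86600) + 1·e^(−2.10116) = 1.54335 + 1.25748 + 0.773707 + 0.122314 = 3.69685.
⟨E⟩ = Σ Eᵢ gᵢe^(−Eᵢ/kT) / Z = (50.7·1.54335 + 270·1.25748 + 365·0.773707 + 411·0.122314) / 3.69685 = 203.0 meV.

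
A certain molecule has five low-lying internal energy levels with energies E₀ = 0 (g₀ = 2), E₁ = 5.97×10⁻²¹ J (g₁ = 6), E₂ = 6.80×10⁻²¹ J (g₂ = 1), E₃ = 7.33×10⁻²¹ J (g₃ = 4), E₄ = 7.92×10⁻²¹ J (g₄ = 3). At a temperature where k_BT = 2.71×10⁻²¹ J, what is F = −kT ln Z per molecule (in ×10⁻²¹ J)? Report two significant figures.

-3.1 ×10⁻²¹ J

Eᵢ/kT = 0, 2.203, 2.509, 2.705, 2.923.
Z = Σ gᵢe^(−Eᵢ/kT) = 2·e^(−0) + 6·e^(−2.203) + 1·e^(−2.509) + 4·e^(−2.705) + 3·e^(−2.923) = 2.000 + 0.6628 + 0.08135 + 0.2675 + 0.1613 = 3.173.
F = −kT ln Z = −2.71 × ln(3.173) = −2.71 × 1.155 = -3.1 ×10⁻²¹ J.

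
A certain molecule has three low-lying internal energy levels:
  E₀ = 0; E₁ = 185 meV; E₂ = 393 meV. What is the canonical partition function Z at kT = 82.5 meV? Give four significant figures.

Eᵢ/kT = 0, 2.24242, 4.76364.
Z = Σ e^(−Eᵢ/kT) = e^(−0) + e^(−2.24242) + e^(−4.76364) = 1.00000 + 0.106201 + 0.00853449 = 1.11474.

Z = 1.115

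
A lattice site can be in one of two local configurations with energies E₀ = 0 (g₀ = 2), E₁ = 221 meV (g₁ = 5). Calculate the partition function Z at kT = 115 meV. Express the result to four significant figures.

Z = 2.732

Eᵢ/kT = 0, 1.92174.
Z = Σ gᵢe^(−Eᵢ/kT) = 2·e^(−0) + 5·e^(−1.92174) = 2.00000 + 0.731760 = 2.73176.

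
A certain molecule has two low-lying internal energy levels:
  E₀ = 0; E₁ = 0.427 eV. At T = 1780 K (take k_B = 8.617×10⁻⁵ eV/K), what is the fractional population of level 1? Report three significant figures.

0.0582

k_BT = 8.617×10⁻⁵ × 1780 K = 0.15338 eV.
Eᵢ/kT = 0, 2.7839.
Z = Σ e^(−Eᵢ/kT) = e^(−0) + e^(−2.7839) = 1.0000 + 0.061797 = 1.0618.
P₁ = e^(−E₁/kT) / Z = 0.061797/1.0618 = 0.0582.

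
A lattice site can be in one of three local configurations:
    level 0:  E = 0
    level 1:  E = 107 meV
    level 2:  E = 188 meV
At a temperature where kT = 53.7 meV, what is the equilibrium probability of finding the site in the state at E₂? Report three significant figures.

Eᵢ/kT = 0, 1.9926, 3.5009.
Z = Σ e^(−Eᵢ/kT) = e^(−0) + e^(−1.9926) + e^(−3.5009) = 1.0000 + 0.13634 + 0.030170 = 1.1665.
P₂ = e^(−E₂/kT) / Z = 0.030170/1.1665 = 0.0259.

0.0259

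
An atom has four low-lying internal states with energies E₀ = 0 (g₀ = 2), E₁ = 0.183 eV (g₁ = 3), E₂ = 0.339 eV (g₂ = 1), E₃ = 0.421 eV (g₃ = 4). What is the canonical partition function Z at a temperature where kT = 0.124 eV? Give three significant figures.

Eᵢ/kT = 0, 1.4758, 2.7339, 3.3952.
Z = Σ gᵢe^(−Eᵢ/kT) = 2·e^(−0) + 3·e^(−1.4758) + 1·e^(−2.7339) + 4·e^(−3.3952) = 2.0000 + 0.68579 + 0.064965 + 0.13414 = 2.8849.

Z = 2.88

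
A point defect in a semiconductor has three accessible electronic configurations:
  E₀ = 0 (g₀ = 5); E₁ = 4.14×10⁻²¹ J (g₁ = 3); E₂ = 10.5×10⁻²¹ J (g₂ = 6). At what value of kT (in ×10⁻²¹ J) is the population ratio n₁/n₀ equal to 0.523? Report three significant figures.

30.1 ×10⁻²¹ J

n₁/n₀ = (g₁/g₀) exp[−(E₁−E₀)/kT] = 0.523.
⇒ (E₁−E₀)/kT = ln((3/5)/0.523) = ln(1.1472) = 0.13732.
kT = 4.14 ×10⁻²¹ J / 0.13732 = 30.1 ×10⁻²¹ J.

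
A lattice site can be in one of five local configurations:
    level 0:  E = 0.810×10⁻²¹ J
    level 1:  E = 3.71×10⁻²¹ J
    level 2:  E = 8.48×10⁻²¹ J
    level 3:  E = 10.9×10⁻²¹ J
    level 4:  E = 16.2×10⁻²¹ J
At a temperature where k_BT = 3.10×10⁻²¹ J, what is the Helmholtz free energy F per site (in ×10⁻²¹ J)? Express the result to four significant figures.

Eᵢ/kT = 0.261290, 1.19677, 2.73548, 3.51613, 5.22581.
Z = Σ e^(−Eᵢ/kT) = e^(−0.261290) + e^(−1.19677) + e^(−2.73548) + e^(−3.51613) + e^(−5.22581) = 0.770058 + 0.302169 + 0.0648629 + 0.0297142 + 0.00537600 = 1.17218.
F = −kT ln Z = −3.10 × ln(1.17218) = −3.10 × 0.158865 = -0.4925 ×10⁻²¹ J.

-0.4925 ×10⁻²¹ J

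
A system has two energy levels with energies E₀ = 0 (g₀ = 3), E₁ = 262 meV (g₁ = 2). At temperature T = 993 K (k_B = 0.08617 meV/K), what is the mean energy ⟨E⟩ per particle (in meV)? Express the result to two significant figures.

7.9 meV

k_BT = 0.08617 × 993 K = 85.57 meV.
Eᵢ/kT = 0, 3.062.
Z = Σ gᵢe^(−Eᵢ/kT) = 3·e^(−0) + 2·e^(−3.062) = 3.000 + 0.09359 = 3.094.
⟨E⟩ = Σ Eᵢ gᵢe^(−Eᵢ/kT) / Z = (0·3.000 + 262·0.09359) / 3.094 = 7.9 meV.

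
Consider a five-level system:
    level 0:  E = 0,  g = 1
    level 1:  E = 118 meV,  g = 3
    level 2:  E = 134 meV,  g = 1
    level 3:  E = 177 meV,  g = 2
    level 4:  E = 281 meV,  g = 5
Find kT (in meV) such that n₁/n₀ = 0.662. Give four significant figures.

78.09 meV

n₁/n₀ = (g₁/g₀) exp[−(E₁−E₀)/kT] = 0.662.
⇒ (E₁−E₀)/kT = ln((3/1)/0.662) = ln(4.53172) = 1.51110.
kT = 118 meV / 1.51110 = 78.09 meV.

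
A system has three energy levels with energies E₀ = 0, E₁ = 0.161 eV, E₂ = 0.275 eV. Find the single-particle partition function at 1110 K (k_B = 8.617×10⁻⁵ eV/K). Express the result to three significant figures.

k_BT = 8.617×10⁻⁵ × 1110 K = 0.095649 eV.
Eᵢ/kT = 0, 1.6832, 2.8751.
Z = Σ e^(−Eᵢ/kT) = e^(−0) + e^(−1.6832) + e^(−2.8751) = 1.0000 + 0.18578 + 0.056410 = 1.2422.

Z = 1.24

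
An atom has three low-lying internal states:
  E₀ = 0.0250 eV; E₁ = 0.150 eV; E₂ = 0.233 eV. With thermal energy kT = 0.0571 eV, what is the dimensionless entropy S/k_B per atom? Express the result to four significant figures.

Eᵢ/kT = 0.437828, 2.62697, 4.08056.
Z = Σ e^(−Eᵢ/kT) = e^(−0.437828) + e^(−2.62697) + e^(−4.08056) = 0.645437 + 0.0722972 + 0.0168980 = 0.734632.
⟨E⟩ = Σ EᵢPᵢ = 0.0420860 eV.
S/k_B = ln Z + ⟨E⟩/kT = ln(0.734632) + 0.0420860/0.0571 = -0.308386 + 0.737058 = 0.4287.

0.4287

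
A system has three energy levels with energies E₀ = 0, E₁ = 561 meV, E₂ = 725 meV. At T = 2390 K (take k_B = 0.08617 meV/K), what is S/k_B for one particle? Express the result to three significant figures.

0.349

k_BT = 0.08617 × 2390 K = 205.95 meV.
Eᵢ/kT = 0, 2.7240, 3.5203.
Z = Σ e^(−Eᵢ/kT) = e^(−0) + e^(−2.7240) + e^(−3.5203) = 1.0000 + 0.065612 + 0.029591 = 1.0952.
⟨E⟩ = Σ EᵢPᵢ = 53.197 meV.
S/k_B = ln Z + ⟨E⟩/kT = ln(1.0952) + 53.197/205.95 = 0.090937 + 0.25830 = 0.349.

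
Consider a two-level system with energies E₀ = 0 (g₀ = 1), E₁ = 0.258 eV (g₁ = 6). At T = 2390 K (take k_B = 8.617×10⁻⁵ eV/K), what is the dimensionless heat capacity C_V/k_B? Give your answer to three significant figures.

0.365

k_BT = 8.617×10⁻⁵ × 2390 K = 0.20595 eV.
Eᵢ/kT = 0, 1.2527.
Z = Σ gᵢe^(−Eᵢ/kT) = 1·e^(−0) + 6·e^(−1.2527) = 1.0000 + 1.7144 = 2.7144.
⟨E⟩ = 0.16295 eV, ⟨E²⟩ = 0.042041 eV².
C_V/k_B = (⟨E²⟩ − ⟨E⟩²)/(kT)² = (0.042041 − 0.026553)/0.042415 = 0.365.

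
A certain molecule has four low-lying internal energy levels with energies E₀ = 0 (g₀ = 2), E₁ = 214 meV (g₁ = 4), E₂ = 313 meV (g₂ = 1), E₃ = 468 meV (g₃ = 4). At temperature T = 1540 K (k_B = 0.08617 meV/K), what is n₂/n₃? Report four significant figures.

k_BT = 0.08617 × 1540 K = 132.702 meV.
n₂/n₃ = (g₂/g₃) exp[−(E₂−E₃)/kT] = (1/4) × exp(−(-155 meV)/(132.702 meV)) = (1/4) × exp(1.16803) = 0.8039.

0.8039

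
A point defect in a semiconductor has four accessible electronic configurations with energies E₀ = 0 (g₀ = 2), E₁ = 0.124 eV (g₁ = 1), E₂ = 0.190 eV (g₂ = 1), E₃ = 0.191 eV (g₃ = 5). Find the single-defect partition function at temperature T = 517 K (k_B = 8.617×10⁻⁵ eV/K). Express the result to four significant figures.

k_BT = 8.617×10⁻⁵ × 517 K = 0.0445499 eV.
Eᵢ/kT = 0, 2.78340, 4.26488, 4.28733.
Z = Σ gᵢe^(−Eᵢ/kT) = 2·e^(−0) + 1·e^(−2.78340) + 1·e^(−4.26488) + 5·e^(−4.28733) = 2.00000 + 0.0618279 + 0.0140536 + 0.0687078 = 2.14459.

Z = 2.145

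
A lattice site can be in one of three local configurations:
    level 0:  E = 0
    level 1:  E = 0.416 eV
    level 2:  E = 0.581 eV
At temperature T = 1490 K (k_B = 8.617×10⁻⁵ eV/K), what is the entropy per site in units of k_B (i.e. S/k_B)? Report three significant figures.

k_BT = 8.617×10⁻⁵ × 1490 K = 0.12839 eV.
Eᵢ/kT = 0, 3.2401, 4.5253.
Z = Σ e^(−Eᵢ/kT) = e^(−0) + e^(−3.2401) + e^(−4.5253) = 1.0000 + 0.039160 + 0.010831 = 1.0500.
⟨E⟩ = Σ EᵢPᵢ = 0.021508 eV.
S/k_B = ln Z + ⟨E⟩/kT = ln(1.0500) + 0.021508/0.12839 = 0.048790 + 0.16752 = 0.216.

0.216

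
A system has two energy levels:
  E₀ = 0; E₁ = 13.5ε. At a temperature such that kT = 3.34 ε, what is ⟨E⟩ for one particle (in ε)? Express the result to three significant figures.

Eᵢ/kT = 0, 4.0419.
Z = Σ e^(−Eᵢ/kT) = e^(−0) + e^(−4.0419) = 1.0000 + 0.017564 = 1.0176.
⟨E⟩ = Σ Eᵢ e^(−Eᵢ/kT) / Z = (0·1.0000 + 13.5·0.017564) / 1.0176 = 0.233 ε.

0.233 ε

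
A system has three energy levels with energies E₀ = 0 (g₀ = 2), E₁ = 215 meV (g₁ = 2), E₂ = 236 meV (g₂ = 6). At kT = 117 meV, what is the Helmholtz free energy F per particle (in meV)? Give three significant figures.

-133 meV

Eᵢ/kT = 0, 1.8376, 2.0171.
Z = Σ gᵢe^(−Eᵢ/kT) = 2·e^(−0) + 2·e^(−1.8376) + 6·e^(−2.0171) = 2.0000 + 0.31840 + 0.79824 = 3.1166.
F = −kT ln Z = −117 × ln(3.1166) = −117 × 1.1367 = -133 meV.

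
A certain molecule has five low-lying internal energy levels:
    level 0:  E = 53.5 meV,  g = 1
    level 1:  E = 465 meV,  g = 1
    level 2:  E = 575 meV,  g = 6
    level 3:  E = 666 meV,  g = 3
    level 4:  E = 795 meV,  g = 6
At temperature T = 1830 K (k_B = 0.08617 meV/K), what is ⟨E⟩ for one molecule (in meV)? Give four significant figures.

211.7 meV

k_BT = 0.08617 × 1830 K = 157.691 meV.
Eᵢ/kT = 0.339271, 2.94880, 3.64637, 4.22345, 5.04151.
Z = Σ gᵢe^(−Eᵢ/kT) = 1·e^(−0.339271) + 1·e^(−2.94880) + 6·e^(−3.64637) + 3·e^(−4.22345) + 6·e^(−5.04151) = 0.712289 + 0.0524026 + 0.156514 + 0.0439441 + 0.0387839 = 1.00393.
⟨E⟩ = Σ Eᵢ gᵢe^(−Eᵢ/kT) / Z = (53.5·0.712289 + 465·0.0524026 + 575·0.156514 + 666·0.0439441 + 795·0.0387839) / 1.00393 = 211.7 meV.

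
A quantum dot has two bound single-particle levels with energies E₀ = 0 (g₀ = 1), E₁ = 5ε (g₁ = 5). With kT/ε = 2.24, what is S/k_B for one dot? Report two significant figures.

Eᵢ/kT = 0, 2.232.
Z = Σ gᵢe^(−Eᵢ/kT) = 1·e^(−0) + 5·e^(−2.232) = 1.000 + 0.5366 = 1.537.
⟨E⟩ = Σ EᵢPᵢ = 1.746 ε.
S/k_B = ln Z + ⟨E⟩/kT = ln(1.537) + 1.746/2.24 = 0.4298 + 0.7795 = 1.2.

1.2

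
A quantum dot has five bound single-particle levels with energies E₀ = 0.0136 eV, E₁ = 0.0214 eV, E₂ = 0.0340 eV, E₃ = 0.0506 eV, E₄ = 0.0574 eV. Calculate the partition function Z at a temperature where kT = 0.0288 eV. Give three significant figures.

Eᵢ/kT = 0.47222, 0.74306, 1.1806, 1.7569, 1.9931.
Z = Σ e^(−Eᵢ/kT) = e^(−0.47222) + e^(−0.74306) + e^(−1.1806) + e^(−1.7569) + e^(−1.9931) = 0.62362 + 0.47566 + 0.30709 + 0.17258 + 0.13627 = 1.7152.

Z = 1.72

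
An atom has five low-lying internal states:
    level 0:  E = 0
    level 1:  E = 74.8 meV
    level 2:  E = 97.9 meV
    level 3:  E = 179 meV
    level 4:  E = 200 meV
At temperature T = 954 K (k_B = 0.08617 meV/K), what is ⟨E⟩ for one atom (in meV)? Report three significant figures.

k_BT = 0.08617 × 954 K = 82.206 meV.
Eᵢ/kT = 0, 0.90991, 1.1909, 2.1775, 2.4329.
Z = Σ e^(−Eᵢ/kT) = e^(−0) + e^(−0.90991) + e^(−1.1909) + e^(−2.1775) + e^(−2.4329) = 1.0000 + 0.40256 + 0.30395 + 0.11332 + 0.087782 = 1.9076.
⟨E⟩ = Σ Eᵢ e^(−Eᵢ/kT) / Z = (0·1.0000 + 74.8·0.40256 + 97.9·0.30395 + 179·0.11332 + 200·0.087782) / 1.9076 = 51.2 meV.

51.2 meV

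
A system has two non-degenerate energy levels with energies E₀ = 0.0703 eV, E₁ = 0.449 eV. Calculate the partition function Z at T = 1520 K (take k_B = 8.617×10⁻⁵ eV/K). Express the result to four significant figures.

k_BT = 8.617×10⁻⁵ × 1520 K = 0.130978 eV.
Eᵢ/kT = 0.536731, 3.42806.
Z = Σ e^(−Eᵢ/kT) = e^(−0.536731) + e^(−3.42806) = 0.584656 + 0.0324498 = 0.617106.

Z = 0.6171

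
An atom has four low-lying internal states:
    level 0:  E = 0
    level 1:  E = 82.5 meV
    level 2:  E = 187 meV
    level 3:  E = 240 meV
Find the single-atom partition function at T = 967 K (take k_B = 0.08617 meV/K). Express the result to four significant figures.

Z = 1.534

k_BT = 0.08617 × 967 K = 83.3264 meV.
Eᵢ/kT = 0, 0.990082, 2.24419, 2.88024.
Z = Σ e^(−Eᵢ/kT) = e^(−0) + e^(−0.990082) + e^(−2.24419) + e^(−2.88024) = 1.00000 + 0.371546 + 0.106013 + 0.0561213 = 1.53368.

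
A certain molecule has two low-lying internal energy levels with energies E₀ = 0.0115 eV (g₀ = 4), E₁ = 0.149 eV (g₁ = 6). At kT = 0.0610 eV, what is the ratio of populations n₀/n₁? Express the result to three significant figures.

6.35

n₀/n₁ = (g₀/g₁) exp[−(E₀−E₁)/kT] = (4/6) × exp(−(-0.1375 eV)/(0.0610 eV)) = (4/6) × exp(2.2541) = 6.35.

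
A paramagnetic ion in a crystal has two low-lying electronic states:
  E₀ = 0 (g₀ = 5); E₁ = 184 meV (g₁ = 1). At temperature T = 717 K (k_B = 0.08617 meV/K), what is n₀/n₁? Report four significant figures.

98.25

k_BT = 0.08617 × 717 K = 61.7839 meV.
n₀/n₁ = (g₀/g₁) exp[−(E₀−E₁)/kT] = (5/1) × exp(−(-184 meV)/(61.7839 meV)) = (5/1) × exp(2.97812) = 98.25.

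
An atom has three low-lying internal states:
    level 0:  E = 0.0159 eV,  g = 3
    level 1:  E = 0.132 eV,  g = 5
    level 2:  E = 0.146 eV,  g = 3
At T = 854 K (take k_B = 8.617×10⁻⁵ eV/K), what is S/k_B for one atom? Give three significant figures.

2.07

k_BT = 8.617×10⁻⁵ × 854 K = 0.073589 eV.
Eᵢ/kT = 0.21606, 1.7937, 1.9840.
Z = Σ gᵢe^(−Eᵢ/kT) = 3·e^(−0.21606) + 5·e^(−1.7937) + 3·e^(−1.9840) = 2.4171 + 0.83172 + 0.41255 = 3.6614.
⟨E⟩ = Σ EᵢPᵢ = 0.056932 eV.
S/k_B = ln Z + ⟨E⟩/kT = ln(3.6614) + 0.056932/0.073589 = 1.2978 + 0.77365 = 2.07.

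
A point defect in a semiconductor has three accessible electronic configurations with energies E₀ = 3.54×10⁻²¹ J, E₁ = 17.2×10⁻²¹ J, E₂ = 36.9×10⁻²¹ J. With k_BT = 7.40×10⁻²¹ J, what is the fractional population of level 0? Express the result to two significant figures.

Eᵢ/kT = 0.4784, 2.324, 4.986.
Z = Σ e^(−Eᵢ/kT) = e^(−0.4784) + e^(−2.324) + e^(−4.986) = 0.6198 + 0.09788 + 0.006833 = 0.7245.
P₀ = e^(−E₀/kT) / Z = 0.6198/0.7245 = 0.86.

0.86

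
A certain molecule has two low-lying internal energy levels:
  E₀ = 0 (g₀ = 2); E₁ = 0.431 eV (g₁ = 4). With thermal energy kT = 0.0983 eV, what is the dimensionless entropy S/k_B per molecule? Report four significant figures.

0.8245

Eᵢ/kT = 0, 4.38454.
Z = Σ gᵢe^(−Eᵢ/kT) = 2·e^(−0) + 4·e^(−4.38454) = 2.00000 + 0.0498745 = 2.04987.
⟨E⟩ = Σ EᵢPᵢ = 0.0104865 eV.
S/k_B = ln Z + ⟨E⟩/kT = ln(2.04987) + 0.0104865/0.0983 = 0.717776 + 0.106679 = 0.8245.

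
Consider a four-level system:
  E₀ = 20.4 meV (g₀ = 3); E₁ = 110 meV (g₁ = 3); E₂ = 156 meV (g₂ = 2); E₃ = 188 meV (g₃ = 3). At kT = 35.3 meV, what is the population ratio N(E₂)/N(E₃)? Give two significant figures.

1.7

n₂/n₃ = (g₂/g₃) exp[−(E₂−E₃)/kT] = (2/3) × exp(−(-32 meV)/(35.3 meV)) = (2/3) × exp(0.9065) = 1.7.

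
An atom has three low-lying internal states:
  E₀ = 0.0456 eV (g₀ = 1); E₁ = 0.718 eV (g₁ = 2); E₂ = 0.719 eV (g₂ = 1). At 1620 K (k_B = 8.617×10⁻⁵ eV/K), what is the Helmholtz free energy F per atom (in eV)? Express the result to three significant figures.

0.0423 eV

k_BT = 8.617×10⁻⁵ × 1620 K = 0.13960 eV.
Eᵢ/kT = 0.32665, 5.1433, 5.1504.
Z = Σ gᵢe^(−Eᵢ/kT) = 1·e^(−0.32665) + 2·e^(−5.1433) + 1·e^(−5.1504) = 0.72134 + 0.011677 + 0.0057971 = 0.73881.
F = −kT ln Z = −0.13960 × ln(0.73881) = −0.13960 × -0.30271 = 0.0423 eV.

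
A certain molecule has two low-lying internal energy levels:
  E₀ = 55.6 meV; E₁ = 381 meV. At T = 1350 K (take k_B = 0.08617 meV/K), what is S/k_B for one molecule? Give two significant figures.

0.22

k_BT = 0.08617 × 1350 K = 116.3 meV.
Eᵢ/kT = 0.4781, 3.276.
Z = Σ e^(−Eᵢ/kT) = e^(−0.4781) + e^(−3.276) = 0.6200 + 0.03778 = 0.6578.
⟨E⟩ = Σ EᵢPᵢ = 74.29 meV.
S/k_B = ln Z + ⟨E⟩/kT = ln(0.6578) + 74.29/116.3 = -0.4189 + 0.6388 = 0.22.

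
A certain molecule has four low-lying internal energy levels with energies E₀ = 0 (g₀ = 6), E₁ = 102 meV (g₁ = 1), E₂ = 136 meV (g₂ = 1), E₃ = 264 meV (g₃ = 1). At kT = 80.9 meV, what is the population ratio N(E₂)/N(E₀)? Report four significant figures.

n₂/n₀ = (g₂/g₀) exp[−(E₂−E₀)/kT] = (1/6) × exp(−(136 meV)/(80.9 meV)) = (1/6) × exp(-1.68109) = 0.03103.

0.03103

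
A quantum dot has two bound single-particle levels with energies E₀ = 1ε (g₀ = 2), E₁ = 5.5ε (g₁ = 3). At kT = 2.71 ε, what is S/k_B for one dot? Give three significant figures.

1.31

Eᵢ/kT = 0.36900, 2.0295.
Z = Σ gᵢe^(−Eᵢ/kT) = 2·e^(−0.36900) + 3·e^(−2.0295) = 1.3829 + 0.39420 = 1.7771.
⟨E⟩ = Σ EᵢPᵢ = 1.9982 ε.
S/k_B = ln Z + ⟨E⟩/kT = ln(1.7771) + 1.9982/2.71 = 0.57498 + 0.73734 = 1.31.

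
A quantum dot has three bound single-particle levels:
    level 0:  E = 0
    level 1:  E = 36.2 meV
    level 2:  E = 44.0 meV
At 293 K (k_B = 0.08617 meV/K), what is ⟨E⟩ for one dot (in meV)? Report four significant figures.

k_BT = 0.08617 × 293 K = 25.2478 meV.
Eᵢ/kT = 0, 1.43379, 1.74273.
Z = Σ e^(−Eᵢ/kT) = e^(−0) + e^(−1.43379) + e^(−1.74273) = 1.00000 + 0.238404 + 0.175042 = 1.41345.
⟨E⟩ = Σ Eᵢ e^(−Eᵢ/kT) / Z = (0·1.00000 + 36.2·0.238404 + 44.0·0.175042) / 1.41345 = 11.55 meV.

11.55 meV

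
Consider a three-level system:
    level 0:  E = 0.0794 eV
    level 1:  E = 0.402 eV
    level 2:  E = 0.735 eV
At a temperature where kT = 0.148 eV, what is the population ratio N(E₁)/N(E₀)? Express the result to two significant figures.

n₁/n₀ = exp[−(E₁−E₀)/kT] = exp(−(0.3226 eV)/(0.148 eV)) = exp(-2.180) = 0.11.

0.11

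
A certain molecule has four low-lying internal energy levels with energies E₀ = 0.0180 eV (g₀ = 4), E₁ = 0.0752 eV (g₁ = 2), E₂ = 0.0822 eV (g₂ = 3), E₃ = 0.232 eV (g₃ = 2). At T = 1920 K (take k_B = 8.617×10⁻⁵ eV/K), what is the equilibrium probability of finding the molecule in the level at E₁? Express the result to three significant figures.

k_BT = 8.617×10⁻⁵ × 1920 K = 0.16545 eV.
Eᵢ/kT = 0.10879, 0.45452, 0.49683, 1.4022.
Z = Σ gᵢe^(−Eᵢ/kT) = 4·e^(−0.10879) + 2·e^(−0.45452) + 3·e^(−0.49683) + 2·e^(−1.4022) = 3.5877 + 1.2695 + 1.8254 + 0.49211 = 7.1747.
P₁ = g₁ e^(−E₁/kT) / Z = 1.2695/7.1747 = 0.177.

0.177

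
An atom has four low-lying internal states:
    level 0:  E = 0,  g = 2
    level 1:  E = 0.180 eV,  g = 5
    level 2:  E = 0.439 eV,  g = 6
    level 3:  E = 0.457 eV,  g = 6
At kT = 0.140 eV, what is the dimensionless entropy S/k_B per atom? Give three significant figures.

Eᵢ/kT = 0, 1.2857, 3.1357, 3.2643.
Z = Σ gᵢe^(−Eᵢ/kT) = 2·e^(−0) + 5·e^(−1.2857) + 6·e^(−3.1357) + 6·e^(−3.2643) = 2.0000 + 1.3823 + 0.26082 + 0.22934 = 3.8725.
⟨E⟩ = Σ EᵢPᵢ = 0.12088 eV.
S/k_B = ln Z + ⟨E⟩/kT = ln(3.8725) + 0.12088/0.140 = 1.3539 + 0.86343 = 2.22.

2.22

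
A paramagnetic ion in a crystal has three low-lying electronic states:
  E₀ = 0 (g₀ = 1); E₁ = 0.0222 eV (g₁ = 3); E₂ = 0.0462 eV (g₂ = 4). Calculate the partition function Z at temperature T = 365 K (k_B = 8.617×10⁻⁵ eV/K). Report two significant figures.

k_BT = 8.617×10⁻⁵ × 365 K = 0.03145 eV.
Eᵢ/kT = 0, 0.7059, 1.469.
Z = Σ gᵢe^(−Eᵢ/kT) = 1·e^(−0) + 3·e^(−0.7059) + 4·e^(−1.469) = 1.000 + 1.481 + 0.9206 = 3.402.

Z = 3.4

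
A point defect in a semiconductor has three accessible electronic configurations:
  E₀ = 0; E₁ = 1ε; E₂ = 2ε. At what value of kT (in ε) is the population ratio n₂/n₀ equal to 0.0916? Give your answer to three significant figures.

n₂/n₀ = exp[−(E₂−E₀)/kT] = 0.0916.
⇒ (E₂−E₀)/kT = ln(1/0.0916) = ln(10.917) = 2.3903.
kT = 2ε / 2.3903 = 0.837 ε.

0.837 ε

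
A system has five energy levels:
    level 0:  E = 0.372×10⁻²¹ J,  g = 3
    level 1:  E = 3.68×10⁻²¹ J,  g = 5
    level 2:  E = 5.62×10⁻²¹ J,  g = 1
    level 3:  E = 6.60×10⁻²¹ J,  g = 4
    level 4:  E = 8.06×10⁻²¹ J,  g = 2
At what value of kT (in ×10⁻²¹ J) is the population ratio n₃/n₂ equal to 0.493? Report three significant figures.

n₃/n₂ = (g₃/g₂) exp[−(E₃−E₂)/kT] = 0.493.
⇒ (E₃−E₂)/kT = ln((4/1)/0.493) = ln(8.1136) = 2.0935.
kT = 0.98 ×10⁻²¹ J / 2.0935 = 0.468 ×10⁻²¹ J.

0.468 ×10⁻²¹ J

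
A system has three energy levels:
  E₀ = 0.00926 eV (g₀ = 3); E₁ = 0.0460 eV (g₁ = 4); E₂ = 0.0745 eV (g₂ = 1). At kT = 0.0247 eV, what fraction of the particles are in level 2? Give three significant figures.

0.0179

Eᵢ/kT = 0.37490, 1.8623, 3.0162.
Z = Σ gᵢe^(−Eᵢ/kT) = 3·e^(−0.37490) + 4·e^(−1.8623) + 1·e^(−3.0162) = 2.0621 + 0.62126 + 0.048987 = 2.7323.
P₂ = g₂ e^(−E₂/kT) / Z = 0.048987/2.7323 = 0.0179.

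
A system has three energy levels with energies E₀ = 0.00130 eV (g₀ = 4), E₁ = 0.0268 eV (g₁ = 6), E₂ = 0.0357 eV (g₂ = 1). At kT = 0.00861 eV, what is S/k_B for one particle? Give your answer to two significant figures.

Eᵢ/kT = 0.1510, 3.113, 4.146.
Z = Σ gᵢe^(−Eᵢ/kT) = 4·e^(−0.1510) + 6·e^(−3.113) + 1·e^(−4.146) = 3.439 + 0.2668 + 0.01583 = 3.722.
⟨E⟩ = Σ EᵢPᵢ = 0.003274 eV.
S/k_B = ln Z + ⟨E⟩/kT = ln(3.722) + 0.003274/0.00861 = 1.314 + 0.3803 = 1.7.

1.7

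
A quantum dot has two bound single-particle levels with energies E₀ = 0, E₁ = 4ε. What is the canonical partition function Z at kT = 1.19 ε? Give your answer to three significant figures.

Eᵢ/kT = 0, 3.3613.
Z = Σ e^(−Eᵢ/kT) = e^(−0) + e^(−3.3613) = 1.0000 + 0.034690 = 1.0347.

Z = 1.03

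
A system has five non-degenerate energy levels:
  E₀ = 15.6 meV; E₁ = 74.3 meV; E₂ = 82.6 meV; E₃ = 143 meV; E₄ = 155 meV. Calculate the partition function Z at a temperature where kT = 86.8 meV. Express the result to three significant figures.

Eᵢ/kT = 0.17972, 0.85599, 0.95161, 1.6475, 1.7857.
Z = Σ e^(−Eᵢ/kT) = e^(−0.17972) + e^(−0.85599) + e^(−0.95161) + e^(−1.6475) + e^(−1.7857) = 0.83550 + 0.42486 + 0.38612 + 0.19253 + 0.16768 = 2.0067.

Z = 2.01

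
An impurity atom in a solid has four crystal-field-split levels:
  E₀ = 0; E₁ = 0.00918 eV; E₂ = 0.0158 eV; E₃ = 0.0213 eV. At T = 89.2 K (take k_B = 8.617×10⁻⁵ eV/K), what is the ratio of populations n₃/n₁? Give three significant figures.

k_BT = 8.617×10⁻⁵ × 89.2 K = 0.0076864 eV.
n₃/n₁ = exp[−(E₃−E₁)/kT] = exp(−(0.01212 eV)/(0.0076864 eV)) = exp(-1.5768) = 0.207.

0.207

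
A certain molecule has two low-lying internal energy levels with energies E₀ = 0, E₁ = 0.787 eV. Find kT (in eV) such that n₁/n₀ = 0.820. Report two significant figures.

4.0 eV

n₁/n₀ = exp[−(E₁−E₀)/kT] = 0.820.
⇒ (E₁−E₀)/kT = ln(1/0.820) = ln(1.220) = 0.1989.
kT = 0.787 eV / 0.1989 = 4.0 eV.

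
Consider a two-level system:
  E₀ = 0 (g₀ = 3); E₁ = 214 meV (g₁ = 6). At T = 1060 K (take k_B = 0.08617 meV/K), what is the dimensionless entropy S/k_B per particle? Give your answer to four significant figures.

k_BT = 0.08617 × 1060 K = 91.3402 meV.
Eᵢ/kT = 0, 2.34289.
Z = Σ gᵢe^(−Eᵢ/kT) = 3·e^(−0) + 6·e^(−2.34289) = 3.00000 + 0.576298 = 3.57630.
⟨E⟩ = Σ EᵢPᵢ = 34.4847 meV.
S/k_B = ln Z + ⟨E⟩/kT = ln(3.57630) + 34.4847/91.3402 = 1.27433 + 0.377541 = 1.652.

1.652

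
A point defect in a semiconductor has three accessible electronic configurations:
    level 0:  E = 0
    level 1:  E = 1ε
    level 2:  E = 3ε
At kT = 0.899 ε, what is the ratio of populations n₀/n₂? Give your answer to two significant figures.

28

n₀/n₂ = exp[−(E₀−E₂)/kT] = exp(−(-3ε)/(0.899ε)) = exp(3.337) = 28.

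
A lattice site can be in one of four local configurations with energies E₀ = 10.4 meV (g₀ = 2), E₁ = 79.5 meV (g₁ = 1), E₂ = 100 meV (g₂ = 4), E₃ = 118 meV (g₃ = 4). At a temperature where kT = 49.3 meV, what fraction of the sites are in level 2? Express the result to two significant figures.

0.19

Eᵢ/kT = 0.2110, 1.613, 2.028, 2.394.
Z = Σ gᵢe^(−Eᵢ/kT) = 2·e^(−0.2110) + 1·e^(−1.613) + 4·e^(−2.028) + 4·e^(−2.394) = 1.620 + 0.1993 + 0.5264 + 0.3651 = 2.711.
P₂ = g₂ e^(−E₂/kT) / Z = 0.5264/2.711 = 0.19.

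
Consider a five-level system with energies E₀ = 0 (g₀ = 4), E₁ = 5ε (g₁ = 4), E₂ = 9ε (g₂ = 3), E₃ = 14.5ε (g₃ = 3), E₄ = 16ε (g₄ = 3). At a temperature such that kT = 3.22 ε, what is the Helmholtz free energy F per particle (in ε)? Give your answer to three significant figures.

Eᵢ/kT = 0, 1.5528, 2.7950, 4.5031, 4.9689.
Z = Σ gᵢe^(−Eᵢ/kT) = 4·e^(−0) + 4·e^(−1.5528) + 3·e^(−2.7950) + 3·e^(−4.5031) + 3·e^(−4.9689) = 4.0000 + 0.84662 + 0.18334 + 0.033224 + 0.020852 = 5.0840.
F = −kT ln Z = −3.22 × ln(5.0840) = −3.22 × 1.6261 = -5.24 ε.

-5.24 ε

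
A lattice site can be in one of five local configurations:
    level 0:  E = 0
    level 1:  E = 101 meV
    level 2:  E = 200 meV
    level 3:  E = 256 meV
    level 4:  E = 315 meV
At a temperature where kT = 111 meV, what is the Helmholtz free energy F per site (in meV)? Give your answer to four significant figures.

-60.57 meV

Eᵢ/kT = 0, 0.909910, 1.80180, 2.30631, 2.83784.
Z = Σ e^(−Eᵢ/kT) = e^(−0) + e^(−0.909910) + e^(−1.80180) + e^(−2.30631) + e^(−2.83784) = 1.00000 + 0.402560 + 0.165002 + 0.0996282 + 0.0585520 = 1.72574.
F = −kT ln Z = −111 × ln(1.72574) = −111 × 0.545656 = -60.57 meV.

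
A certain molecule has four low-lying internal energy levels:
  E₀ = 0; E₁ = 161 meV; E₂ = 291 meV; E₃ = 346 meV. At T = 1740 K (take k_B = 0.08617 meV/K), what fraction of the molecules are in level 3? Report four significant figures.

k_BT = 0.08617 × 1740 K = 149.936 meV.
Eᵢ/kT = 0, 1.07379, 1.94083, 2.30765.
Z = Σ e^(−Eᵢ/kT) = e^(−0) + e^(−1.07379) + e^(−1.94083) + e^(−2.30765) = 1.00000 + 0.341711 + 0.143585 + 0.0994948 = 1.58479.
P₃ = e^(−E₃/kT) / Z = 0.0994948/1.58479 = 0.06278.

0.06278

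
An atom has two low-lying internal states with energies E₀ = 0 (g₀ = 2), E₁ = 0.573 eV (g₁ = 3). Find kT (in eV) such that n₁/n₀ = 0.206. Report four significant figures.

0.2886 eV

n₁/n₀ = (g₁/g₀) exp[−(E₁−E₀)/kT] = 0.206.
⇒ (E₁−E₀)/kT = ln((3/2)/0.206) = ln(7.28155) = 1.98534.
kT = 0.573 eV / 1.98534 = 0.2886 eV.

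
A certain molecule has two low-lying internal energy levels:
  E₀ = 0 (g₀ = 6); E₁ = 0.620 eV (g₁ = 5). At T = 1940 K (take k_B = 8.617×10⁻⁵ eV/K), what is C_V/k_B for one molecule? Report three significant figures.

k_BT = 8.617×10⁻⁵ × 1940 K = 0.16717 eV.
Eᵢ/kT = 0, 3.7088.
Z = Σ gᵢe^(−Eᵢ/kT) = 6·e^(−0) + 5·e^(−3.7088) = 6.0000 + 0.12253 = 6.1225.
⟨E⟩ = 0.012408 eV, ⟨E²⟩ = 0.0076930 eV².
C_V/k_B = (⟨E²⟩ − ⟨E⟩²)/(kT)² = (0.0076930 − 0.00015396)/0.027946 = 0.270.

0.270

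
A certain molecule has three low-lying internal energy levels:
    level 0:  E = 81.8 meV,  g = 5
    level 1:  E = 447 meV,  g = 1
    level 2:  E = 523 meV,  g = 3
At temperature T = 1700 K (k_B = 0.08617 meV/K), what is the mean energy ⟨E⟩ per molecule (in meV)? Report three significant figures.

100 meV

k_BT = 0.08617 × 1700 K = 146.49 meV.
Eᵢ/kT = 0.55840, 3.0514, 3.5702.
Z = Σ gᵢe^(−Eᵢ/kT) = 5·e^(−0.55840) + 1·e^(−3.0514) + 3·e^(−3.5702) = 2.8606 + 0.047293 + 0.084451 = 2.9923.
⟨E⟩ = Σ Eᵢ gᵢe^(−Eᵢ/kT) / Z = (81.8·2.8606 + 447·0.047293 + 523·0.084451) / 2.9923 = 100 meV.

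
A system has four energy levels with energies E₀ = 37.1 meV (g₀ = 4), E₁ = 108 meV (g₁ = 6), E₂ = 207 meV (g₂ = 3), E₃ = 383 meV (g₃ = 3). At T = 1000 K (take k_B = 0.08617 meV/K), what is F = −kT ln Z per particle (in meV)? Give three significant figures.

k_BT = 0.08617 × 1000 K = 86.170 meV.
Eᵢ/kT = 0.43054, 1.2533, 2.4022, 4.4447.
Z = Σ gᵢe^(−Eᵢ/kT) = 4·e^(−0.43054) + 6·e^(−1.2533) + 3·e^(−2.4022) + 3·e^(−4.4447) = 2.6006 + 1.7134 + 0.27156 + 0.035222 = 4.6208.
F = −kT ln Z = −86.170 × ln(4.6208) = −86.170 × 1.5306 = -132 meV.

-132 meV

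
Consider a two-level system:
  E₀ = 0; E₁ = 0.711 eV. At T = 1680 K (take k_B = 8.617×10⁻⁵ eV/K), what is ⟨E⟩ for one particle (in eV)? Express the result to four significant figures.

k_BT = 8.617×10⁻⁵ × 1680 K = 0.144766 eV.
Eᵢ/kT = 0, 4.91137.
Z = Σ e^(−Eᵢ/kT) = e^(−0) + e^(−4.91137) = 1.00000 + 0.00736239 = 1.00736.
⟨E⟩ = Σ Eᵢ e^(−Eᵢ/kT) / Z = (0·1.00000 + 0.711·0.00736239) / 1.00736 = 0.005196 eV.

0.005196 eV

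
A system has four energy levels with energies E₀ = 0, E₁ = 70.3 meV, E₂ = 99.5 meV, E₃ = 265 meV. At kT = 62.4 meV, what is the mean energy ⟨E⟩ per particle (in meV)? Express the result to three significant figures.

Eᵢ/kT = 0, 1.1266, 1.5946, 4.2468.
Z = Σ e^(−Eᵢ/kT) = e^(−0) + e^(−1.1266) + e^(−1.5946) + e^(−4.2468) = 1.0000 + 0.32413 + 0.20299 + 0.014310 = 1.5414.
⟨E⟩ = Σ Eᵢ e^(−Eᵢ/kT) / Z = (0·1.0000 + 70.3·0.32413 + 99.5·0.20299 + 265·0.014310) / 1.5414 = 30.3 meV.

30.3 meV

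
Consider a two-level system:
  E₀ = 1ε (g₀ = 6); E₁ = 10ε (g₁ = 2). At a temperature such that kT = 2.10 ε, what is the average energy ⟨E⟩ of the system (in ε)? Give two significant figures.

1.0 ε

Eᵢ/kT = 0.4762, 4.762.
Z = Σ gᵢe^(−Eᵢ/kT) = 6·e^(−0.4762) + 2·e^(−4.762) = 3.727 + 0.01710 = 3.744.
⟨E⟩ = Σ Eᵢ gᵢe^(−Eᵢ/kT) / Z = (1·3.727 + 10·0.01710) / 3.744 = 1.0 ε.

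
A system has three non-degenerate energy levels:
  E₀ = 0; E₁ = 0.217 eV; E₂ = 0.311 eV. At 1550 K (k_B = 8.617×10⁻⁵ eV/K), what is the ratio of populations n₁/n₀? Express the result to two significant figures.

k_BT = 8.617×10⁻⁵ × 1550 K = 0.1336 eV.
n₁/n₀ = exp[−(E₁−E₀)/kT] = exp(−(0.217 eV)/(0.1336 eV)) = exp(-1.624) = 0.20.

0.20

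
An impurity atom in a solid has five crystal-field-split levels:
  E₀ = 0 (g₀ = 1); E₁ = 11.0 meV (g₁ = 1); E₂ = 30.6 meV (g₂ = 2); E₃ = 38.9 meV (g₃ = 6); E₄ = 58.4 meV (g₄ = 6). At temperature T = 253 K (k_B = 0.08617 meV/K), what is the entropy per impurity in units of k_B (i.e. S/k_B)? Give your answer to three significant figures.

k_BT = 0.08617 × 253 K = 21.801 meV.
Eᵢ/kT = 0, 0.50456, 1.4036, 1.7843, 2.6788.
Z = Σ gᵢe^(−Eᵢ/kT) = 1·e^(−0) + 1·e^(−0.50456) + 2·e^(−1.4036) + 6·e^(−1.7843) + 6·e^(−2.6788) = 1.0000 + 0.60377 + 0.49142 + 1.0075 + 0.41187 = 3.5146.
⟨E⟩ = Σ EᵢPᵢ = 24.163 meV.
S/k_B = ln Z + ⟨E⟩/kT = ln(3.5146) + 24.163/21.801 = 1.2569 + 1.1083 = 2.37.

2.37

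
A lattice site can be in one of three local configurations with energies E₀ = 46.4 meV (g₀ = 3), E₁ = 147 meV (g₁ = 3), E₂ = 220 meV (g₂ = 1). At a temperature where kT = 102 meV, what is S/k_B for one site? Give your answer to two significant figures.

Eᵢ/kT = 0.4549, 1.441, 2.157.
Z = Σ gᵢe^(−Eᵢ/kT) = 3·e^(−0.4549) + 3·e^(−1.441) + 1·e^(−2.157) = 1.904 + 0.7101 + 0.1157 = 2.730.
⟨E⟩ = Σ EᵢPᵢ = 79.92 meV.
S/k_B = ln Z + ⟨E⟩/kT = ln(2.730) + 79.92/102 = 1.004 + 0.7835 = 1.8.

1.8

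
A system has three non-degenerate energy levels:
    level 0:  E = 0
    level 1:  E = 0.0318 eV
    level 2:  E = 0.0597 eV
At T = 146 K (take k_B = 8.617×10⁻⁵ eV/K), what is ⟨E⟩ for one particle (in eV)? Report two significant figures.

k_BT = 8.617×10⁻⁵ × 146 K = 0.01258 eV.
Eᵢ/kT = 0, 2.528, 4.746.
Z = Σ e^(−Eᵢ/kT) = e^(−0) + e^(−2.528) + e^(−4.746) = 1.000 + 0.07982 + 0.008686 = 1.089.
⟨E⟩ = Σ Eᵢ e^(−Eᵢ/kT) / Z = (0·1.000 + 0.0318·0.07982 + 0.0597·0.008686) / 1.089 = 0.0028 eV.

0.0028 eV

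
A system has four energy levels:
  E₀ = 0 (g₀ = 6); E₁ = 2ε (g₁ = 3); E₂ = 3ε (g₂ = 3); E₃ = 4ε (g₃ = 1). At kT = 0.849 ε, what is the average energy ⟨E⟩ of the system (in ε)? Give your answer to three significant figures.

0.136 ε

Eᵢ/kT = 0, 2.3557, 3.5336, 4.7114.
Z = Σ gᵢe^(−Eᵢ/kT) = 6·e^(−0) + 3·e^(−2.3557) + 3·e^(−3.5336) + 1·e^(−4.7114) = 6.0000 + 0.28448 + 0.087599 + 0.0089922 = 6.3811.
⟨E⟩ = Σ Eᵢ gᵢe^(−Eᵢ/kT) / Z = (0·6.0000 + 2·0.28448 + 3·0.087599 + 4·0.0089922) / 6.3811 = 0.136 ε.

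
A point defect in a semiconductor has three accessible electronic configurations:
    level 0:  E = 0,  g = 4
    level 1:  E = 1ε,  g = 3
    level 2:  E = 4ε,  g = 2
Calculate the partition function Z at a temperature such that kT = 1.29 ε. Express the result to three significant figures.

Z = 5.47

Eᵢ/kT = 0, 0.77519, 3.1008.
Z = Σ gᵢe^(−Eᵢ/kT) = 4·e^(−0) + 3·e^(−0.77519) + 2·e^(−3.1008) = 4.0000 + 1.3818 + 0.090026 = 5.4718.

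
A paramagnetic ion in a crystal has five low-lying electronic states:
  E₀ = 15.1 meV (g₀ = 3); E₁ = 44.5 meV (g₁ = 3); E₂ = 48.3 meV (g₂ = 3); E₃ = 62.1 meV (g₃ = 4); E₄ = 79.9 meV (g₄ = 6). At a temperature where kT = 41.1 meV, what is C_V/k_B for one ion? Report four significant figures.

Eᵢ/kT = 0.367397, 1.08273, 1.17518, 1.51095, 1.94404.
Z = Σ gᵢe^(−Eᵢ/kT) = 3·e^(−0.367397) + 3·e^(−1.08273) + 3·e^(−1.17518) + 4·e^(−1.51095) + 6·e^(−1.94404) = 2.07760 + 1.01601 + 0.926290 + 0.882801 + 0.858747 = 5.76145.
⟨E⟩ = 42.4823 meV, ⟨E²⟩ = 2348.94 meV².
C_V/k_B = (⟨E²⟩ − ⟨E⟩²)/(kT)² = (2348.94 − 1804.75)/1689.21 = 0.3222.

0.3222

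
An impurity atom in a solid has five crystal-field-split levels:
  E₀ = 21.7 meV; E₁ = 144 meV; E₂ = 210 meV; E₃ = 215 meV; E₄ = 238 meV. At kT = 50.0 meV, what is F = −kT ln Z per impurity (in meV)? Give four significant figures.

Eᵢ/kT = 0.434000, 2.88000, 4.20000, 4.30000, 4.76000.
Z = Σ e^(−Eᵢ/kT) = e^(−0.434000) + e^(−2.88000) + e^(−4.20000) + e^(−4.30000) + e^(−4.76000) = 0.647912 + 0.0561348 + 0.0149956 + 0.0135686 + 0.00856561 = 0.741177.
F = −kT ln Z = −50.0 × ln(0.741177) = −50.0 × -0.299516 = 14.98 meV.

14.98 meV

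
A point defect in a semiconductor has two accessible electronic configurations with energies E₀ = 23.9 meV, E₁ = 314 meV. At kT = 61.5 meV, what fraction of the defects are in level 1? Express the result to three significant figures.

0.00886

Eᵢ/kT = 0.38862, 5.1057.
Z = Σ e^(−Eᵢ/kT) = e^(−0.38862) + e^(−5.1057) = 0.67799 + 0.0060621 = 0.68405.
P₁ = e^(−E₁/kT) / Z = 0.0060621/0.68405 = 0.00886.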